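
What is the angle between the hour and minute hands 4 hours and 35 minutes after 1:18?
First find the time 4 hours and 35 minutes after 1:18.
Total minutes: 1 x 60 + 18 + 4 x 60 + 35 = 353.
353 mod 720 = 353 minutes = 5:53.
Now compute the angle at 5:53:
Hour hand: 5 x 30 + 53 x 0.5 = 176.5 degrees
Minute hand: 53 x 6 = 318 degrees
Difference: |176.5 - 318| = 141.5 degrees
The angle is 141.5 degrees

Final answer: 141.5 degrees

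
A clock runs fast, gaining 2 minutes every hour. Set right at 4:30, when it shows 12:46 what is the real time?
For every 60 true minutes, the faulty clock advances 62 minutes, so 1 faulty-clock minute corresponds to 60/62 true minutes.
From 4:30 to 12:46 on the faulty dial is 496 minutes.
True elapsed: 496 x 60/62 = 480 minutes = 8 hours.
True time: 4:30 + 8 hours = 12:30.

Final answer: 12:30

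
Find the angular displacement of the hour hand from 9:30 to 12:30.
The hour hand moves 0.5 degrees per minute.
Time elapsed: 12:30 - 9:30 = 180 minutes
Angular displacement: 180 x 0.5 = 90 degrees

Final answer: 90 degrees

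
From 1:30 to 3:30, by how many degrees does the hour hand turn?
The hour hand moves 0.5 degrees per minute.
Time elapsed: 3:30 - 1:30 = 120 minutes
Angular displacement: 120 x 0.5 = 60 degrees

Final answer: 60 degrees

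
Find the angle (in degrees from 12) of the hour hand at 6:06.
The hour hand moves 30 degrees per hour and 0.5 degrees per minute.
At 6:06: (6) x 30 + 6 x 0.5 = 180 + 3 = 183 degrees

Final answer: 183 degrees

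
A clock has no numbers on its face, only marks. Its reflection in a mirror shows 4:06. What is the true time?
Reflection across the vertical (12-6) axis maps a hand at angle A degrees to (360 - A) degrees, which sends a reading of T minutes past 12:00 to (720 - T) minutes past 12:00.
Mirror reads 4:06 = 246 minutes past 12:00.
Actual time: (720 - 246) mod 720 = 474 minutes = 7:54.

Final answer: 7:54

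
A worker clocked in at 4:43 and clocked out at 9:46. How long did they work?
From 4:43 to 9:46:
(9 x 60 + 46) - (4 x 60 + 43) = 586 - 283 = 303 minutes
= 5 hours and 3 minutes

Final answer: 5 hours and 3 minutes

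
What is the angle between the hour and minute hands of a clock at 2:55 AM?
Hour hand position: 2 x 30 + 55 x 0.5 = 87.5 degrees
Minute hand position: 55 x 6 = 330 degrees
Difference: |87.5 - 330| = 242.5 degrees
Since 242.5 > 180, the smaller angle is 360 - 242.5 = 117.5 degrees

Final answer: 117.5 degrees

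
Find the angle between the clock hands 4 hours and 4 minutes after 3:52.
First find the time 4 hours and 4 minutes after 3:52.
Total minutes: 3 x 60 + 52 + 4 x 60 + 4 = 476.
476 mod 720 = 476 minutes = 7:56.
Now compute the angle at 7:56:
Hour hand: 7 x 30 + 56 x 0.5 = 238 degrees
Minute hand: 56 x 6 = 336 degrees
Difference: |238 - 336| = 98 degrees
The angle is 98 degrees

Final answer: 98 degrees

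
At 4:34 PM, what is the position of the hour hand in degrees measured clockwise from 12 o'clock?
The hour hand moves 30 degrees per hour and 0.5 degrees per minute.
At 4:34: (4) x 30 + 34 x 0.5 = 120 + 17 = 137 degrees

Final answer: 137 degrees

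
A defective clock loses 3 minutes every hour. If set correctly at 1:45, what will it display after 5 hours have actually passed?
For every 60 true minutes, the faulty clock advances 60 - 3 = 57 minutes.
True elapsed: 5 hours = 300 minutes.
Faulty clock advances: 300 x 57/60 = 285 minutes (drift: 15 minutes behind).
Shown time: 1:45 + 285 minutes = 6:30.

Final answer: 6:30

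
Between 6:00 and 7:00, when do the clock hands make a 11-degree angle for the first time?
At t minutes past 6:00, the hour hand is at 30 x 6 + 0.5t degrees and the minute hand is at 6t degrees.
The smaller angle between them is 11 degrees when |30H - 5.5t| = 11 or |30H - 5.5t| = 349.
With H = 6, solve 30 x 6 - 5.5t = +/- target for each target:
  t = (30 x 6 - 11) / 5.5 = 30.73
  t = (30 x 6 + 11) / 5.5 = 34.73
  t = (30 x 6 - 349) / 5.5 = -30.73 (outside (0, 60))
  t = (30 x 6 + 349) / 5.5 = 96.18 (outside (0, 60))
Valid solutions in (0, 60): {30.73, 34.73} minutes.
The first occurrence is t = 30.73 minutes.
The hands form a 11-degree angle at 30.73 minutes past 6:00.

Final answer: 30.73 minutes past 6:00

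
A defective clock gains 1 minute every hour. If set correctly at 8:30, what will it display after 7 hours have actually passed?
For every 60 true minutes, the faulty clock advances 60 + 1 = 61 minutes.
True elapsed: 7 hours = 420 minutes.
Faulty clock advances: 420 x 61/60 = 427 minutes (drift: 7 minutes ahead).
Shown time: 8:30 + 427 minutes = 3:37.

Final answer: 3:37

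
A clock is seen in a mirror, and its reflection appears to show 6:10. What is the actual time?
Reflection across the vertical (12-6) axis maps a hand at angle A degrees to (360 - A) degrees, which sends a reading of T minutes past 12:00 to (720 - T) minutes past 12:00.
Mirror reads 6:10 = 370 minutes past 12:00.
Actual time: (720 - 370) mod 720 = 350 minutes = 5:50.

Final answer: 5:50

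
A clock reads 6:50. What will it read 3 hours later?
Starting time: 6:50
Adding 0 minutes to 50 minutes: 50 + 0 = 50 minutes
Adding 3 hours: 6 + 3 = 9
Final time: 9:50

Final answer: 9:50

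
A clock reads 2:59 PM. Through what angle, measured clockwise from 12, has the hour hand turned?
The hour hand moves 30 degrees per hour and 0.5 degrees per minute.
At 2:59: (2) x 30 + 59 x 0.5 = 60 + 29.5 = 89.5 degrees

Final answer: 89.5 degrees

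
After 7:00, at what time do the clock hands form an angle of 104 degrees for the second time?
At t minutes past 7:00, the hour hand is at 30 x 7 + 0.5t degrees and the minute hand is at 6t degrees.
The smaller angle between them is 104 degrees when |30H - 5.5t| = 104 or |30H - 5.5t| = 256.
With H = 7, solve 30 x 7 - 5.5t = +/- target for each target:
  t = (30 x 7 - 104) / 5.5 = 19.27
  t = (30 x 7 + 104) / 5.5 = 57.09
  t = (30 x 7 - 256) / 5.5 = -8.36 (outside (0, 60))
  t = (30 x 7 + 256) / 5.5 = 84.73 (outside (0, 60))
Valid solutions in (0, 60): {19.27, 57.09} minutes.
The second occurrence is t = 57.09 minutes.
The hands form a 104-degree angle at 57.09 minutes past 7:00.

Final answer: 57.09 minutes past 7:00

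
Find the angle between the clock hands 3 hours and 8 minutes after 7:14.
First find the time 3 hours and 8 minutes after 7:14.
Total minutes: 7 x 60 + 14 + 3 x 60 + 8 = 622.
622 mod 720 = 622 minutes = 10:22.
Now compute the angle at 10:22:
Hour hand: 10 x 30 + 22 x 0.5 = 311 degrees
Minute hand: 22 x 6 = 132 degrees
Difference: |311 - 132| = 179 degrees
The angle is 179 degrees

Final answer: 179 degrees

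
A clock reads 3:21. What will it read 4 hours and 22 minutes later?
Starting time: 3:21
Adding 22 minutes to 21 minutes: 21 + 22 = 43 minutes
Adding 4 hours: 3 + 4 = 7
Final time: 7:43

Final answer: 7:43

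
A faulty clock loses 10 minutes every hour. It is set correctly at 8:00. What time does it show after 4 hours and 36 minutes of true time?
For every 60 true minutes, the faulty clock advances 60 - 10 = 50 minutes.
True elapsed: 4 hours and 36 minutes = 276 minutes.
Faulty clock advances: 276 x 50/60 = 230 minutes (drift: 46 minutes behind).
Shown time: 8:00 + 230 minutes = 11:50.

Final answer: 11:50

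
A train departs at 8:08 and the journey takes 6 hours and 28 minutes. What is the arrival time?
Starting time: 8:08
Adding 28 minutes to 8 minutes: 8 + 28 = 36 minutes
Adding 6 hours: 8 + 6 = 14 - 12 = 2
Final time: 2:36

Final answer: 2:36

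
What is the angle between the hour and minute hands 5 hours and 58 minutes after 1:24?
First find the time 5 hours and 58 minutes after 1:24.
Total minutes: 1 x 60 + 24 + 5 x 60 + 58 = 442.
442 mod 720 = 442 minutes = 7:22.
Now compute the angle at 7:22:
Hour hand: 7 x 30 + 22 x 0.5 = 221 degrees
Minute hand: 22 x 6 = 132 degrees
Difference: |221 - 132| = 89 degrees
The angle is 89 degrees

Final answer: 89 degrees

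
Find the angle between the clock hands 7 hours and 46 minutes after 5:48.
First find the time 7 hours and 46 minutes after 5:48.
Total minutes: 5 x 60 + 48 + 7 x 60 + 46 = 814.
814 mod 720 = 94 minutes = 1:34.
Now compute the angle at 1:34:
Hour hand: 1 x 30 + 34 x 0.5 = 47 degrees
Minute hand: 34 x 6 = 204 degrees
Difference: |47 - 204| = 157 degrees
The angle is 157 degrees

Final answer: 157 degrees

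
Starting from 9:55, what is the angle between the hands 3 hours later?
First find the time 3 hours after 9:55.
Total minutes: 9 x 60 + 55 + 3 x 60 + 0 = 775.
775 mod 720 = 55 minutes = 12:55.
Now compute the angle at 12:55:
Hour hand: 0 x 30 + 55 x 0.5 = 27.5 degrees
Minute hand: 55 x 6 = 330 degrees
Difference: |27.5 - 330| = 302.5 degrees
Smaller angle: 360 - 302.5 = 57.5 degrees

Final answer: 57.5 degrees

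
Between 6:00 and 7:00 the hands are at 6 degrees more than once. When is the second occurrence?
At t minutes past 6:00, the hour hand is at 30 x 6 + 0.5t degrees and the minute hand is at 6t degrees.
The smaller angle between them is 6 degrees when |30H - 5.5t| = 6 or |30H - 5.5t| = 354.
With H = 6, solve 30 x 6 - 5.5t = +/- target for each target:
  t = (30 x 6 - 6) / 5.5 = 31.64
  t = (30 x 6 + 6) / 5.5 = 33.82
  t = (30 x 6 - 354) / 5.5 = -31.64 (outside (0, 60))
  t = (30 x 6 + 354) / 5.5 = 97.09 (outside (0, 60))
Valid solutions in (0, 60): {31.64, 33.82} minutes.
The second occurrence is t = 33.82 minutes.
The hands form a 6-degree angle at 33.82 minutes past 6:00.

Final answer: 33.82 minutes past 6:00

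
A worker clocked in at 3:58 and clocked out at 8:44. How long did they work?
From 3:58 to 8:44:
(8 x 60 + 44) - (3 x 60 + 58) = 524 - 238 = 286 minutes
= 4 hours and 46 minutes

Final answer: 4 hours and 46 minutes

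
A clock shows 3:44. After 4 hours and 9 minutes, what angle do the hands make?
First find the time 4 hours and 9 minutes after 3:44.
Total minutes: 3 x 60 + 44 + 4 x 60 + 9 = 473.
473 mod 720 = 473 minutes = 7:53.
Now compute the angle at 7:53:
Hour hand: 7 x 30 + 53 x 0.5 = 236.5 degrees
Minute hand: 53 x 6 = 318 degrees
Difference: |236.5 - 318| = 81.5 degrees
The angle is 81.5 degrees

Final answer: 81.5 degrees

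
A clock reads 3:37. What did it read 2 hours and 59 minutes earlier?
Starting time: 3:37 = 217 total minutes past 12:00
Subtracting: 2 hours and 59 minutes = 179 minutes
217 - 179 = 38 minutes
= 38 minutes past 12:00 = 12:38

Final answer: 12:38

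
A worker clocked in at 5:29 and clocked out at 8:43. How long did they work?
From 5:29 to 8:43:
(8 x 60 + 43) - (5 x 60 + 29) = 523 - 329 = 194 minutes
= 3 hours and 14 minutes

Final answer: 3 hours and 14 minutes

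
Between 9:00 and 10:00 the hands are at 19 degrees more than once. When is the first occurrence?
At t minutes past 9:00, the hour hand is at 30 x 9 + 0.5t degrees and the minute hand is at 6t degrees.
The smaller angle between them is 19 degrees when |30H - 5.5t| = 19 or |30H - 5.5t| = 341.
With H = 9, solve 30 x 9 - 5.5t = +/- target for each target:
  t = (30 x 9 - 19) / 5.5 = 45.64
  t = (30 x 9 + 19) / 5.5 = 52.55
  t = (30 x 9 - 341) / 5.5 = -12.91 (outside (0, 60))
  t = (30 x 9 + 341) / 5.5 = 111.09 (outside (0, 60))
Valid solutions in (0, 60): {45.64, 52.55} minutes.
The first occurrence is t = 45.64 minutes.
The hands form a 19-degree angle at 45.64 minutes past 9:00.

Final answer: 45.64 minutes past 9:00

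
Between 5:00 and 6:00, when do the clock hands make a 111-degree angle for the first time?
At t minutes past 5:00, the hour hand is at 30 x 5 + 0.5t degrees and the minute hand is at 6t degrees.
The smaller angle between them is 111 degrees when |30H - 5.5t| = 111 or |30H - 5.5t| = 249.
With H = 5, solve 30 x 5 - 5.5t = +/- target for each target:
  t = (30 x 5 - 111) / 5.5 = 7.09
  t = (30 x 5 + 111) / 5.5 = 47.45
  t = (30 x 5 - 249) / 5.5 = -18 (outside (0, 60))
  t = (30 x 5 + 249) / 5.5 = 72.55 (outside (0, 60))
Valid solutions in (0, 60): {7.09, 47.45} minutes.
The first occurrence is t = 7.09 minutes.
The hands form a 111-degree angle at 7.09 minutes past 5:00.

Final answer: 7.09 minutes past 5:00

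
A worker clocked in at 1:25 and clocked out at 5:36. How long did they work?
From 1:25 to 5:36:
(5 x 60 + 36) - (1 x 60 + 25) = 336 - 85 = 251 minutes
= 4 hours and 11 minutes

Final answer: 4 hours and 11 minutes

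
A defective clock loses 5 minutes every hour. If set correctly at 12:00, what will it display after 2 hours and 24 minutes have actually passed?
For every 60 true minutes, the faulty clock advances 60 - 5 = 55 minutes.
True elapsed: 2 hours and 24 minutes = 144 minutes.
Faulty clock advances: 144 x 55/60 = 132 minutes (drift: 12 minutes behind).
Shown time: 12:00 + 132 minutes = 2:12.

Final answer: 2:12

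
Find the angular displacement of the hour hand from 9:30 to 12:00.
The hour hand moves 0.5 degrees per minute.
Time elapsed: 12:00 - 9:30 = 150 minutes
Angular displacement: 150 x 0.5 = 75 degrees

Final answer: 75 degrees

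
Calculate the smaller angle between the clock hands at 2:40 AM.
Hour hand position: 2 x 30 + 40 x 0.5 = 80 degrees
Minute hand position: 40 x 6 = 240 degrees
Difference: |80 - 240| = 160 degrees
The angle between the hands is 160 degrees

Final answer: 160 degrees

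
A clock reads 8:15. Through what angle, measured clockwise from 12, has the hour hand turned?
The hour hand moves 30 degrees per hour and 0.5 degrees per minute.
At 8:15: (8) x 30 + 15 x 0.5 = 240 + 7.5 = 247.5 degrees

Final answer: 247.5 degrees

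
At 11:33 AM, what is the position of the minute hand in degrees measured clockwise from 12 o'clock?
The minute hand moves 6 degrees per minute.
At 11:33: 33 x 6 = 198 degrees

Final answer: 198 degrees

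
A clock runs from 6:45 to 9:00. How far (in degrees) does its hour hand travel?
The hour hand moves 0.5 degrees per minute.
Time elapsed: 9:00 - 6:45 = 135 minutes
Angular displacement: 135 x 0.5 = 67.5 degrees

Final answer: 67.5 degrees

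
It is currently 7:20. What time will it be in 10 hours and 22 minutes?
Starting time: 7:20
Adding 22 minutes to 20 minutes: 20 + 22 = 42 minutes
Adding 10 hours: 7 + 10 = 17 - 12 = 5
Final time: 5:42

Final answer: 5:42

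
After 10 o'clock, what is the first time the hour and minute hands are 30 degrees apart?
At t minutes past 10:00, the hour hand is at 30 x 10 + 0.5t degrees and the minute hand is at 6t degrees.
The smaller angle between them is 30 degrees when |30H - 5.5t| = 30 or |30H - 5.5t| = 330.
With H = 10, solve 30 x 10 - 5.5t = +/- target for each target:
  t = (30 x 10 - 30) / 5.5 = 49.09
  t = (30 x 10 + 30) / 5.5 = 60 (outside (0, 60))
  t = (30 x 10 - 330) / 5.5 = -5.45 (outside (0, 60))
  t = (30 x 10 + 330) / 5.5 = 114.55 (outside (0, 60))
Valid solutions in (0, 60): {49.09} minutes.
The first occurrence is t = 49.09 minutes.
The hands form a 30-degree angle at 49.09 minutes past 10:00.

Final answer: 49.09 minutes past 10:00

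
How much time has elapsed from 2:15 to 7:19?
From 2:15 to 7:19:
(7 x 60 + 19) - (2 x 60 + 15) = 439 - 135 = 304 minutes
= 5 hours and 4 minutes

Final answer: 5 hours and 4 minutes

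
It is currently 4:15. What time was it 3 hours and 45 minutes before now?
Starting time: 4:15 = 255 total minutes past 12:00
Subtracting: 3 hours and 45 minutes = 225 minutes
255 - 225 = 30 minutes
= 30 minutes past 12:00 = 12:30

Final answer: 12:30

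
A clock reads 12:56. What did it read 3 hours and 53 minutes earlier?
Starting time: 12:56 = 56 total minutes past 12:00
Subtracting: 3 hours and 53 minutes = 233 minutes
56 - 233 = -177 (negative, add 12 hours = 720) = 543 minutes
= 9 hours and 3 minutes past 12:00 = 9:03

Final answer: 9:03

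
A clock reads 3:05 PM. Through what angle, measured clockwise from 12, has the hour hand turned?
The hour hand moves 30 degrees per hour and 0.5 degrees per minute.
At 3:05: (3) x 30 + 5 x 0.5 = 90 + 2.5 = 92.5 degrees

Final answer: 92.5 degrees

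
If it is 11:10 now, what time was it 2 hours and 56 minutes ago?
Starting time: 11:10 = 670 total minutes past 12:00
Subtracting: 2 hours and 56 minutes = 176 minutes
670 - 176 = 494 minutes
= 8 hours and 14 minutes past 12:00 = 8:14

Final answer: 8:14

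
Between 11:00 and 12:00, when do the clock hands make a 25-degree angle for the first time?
At t minutes past 11:00, the hour hand is at 30 x 11 + 0.5t degrees and the minute hand is at 6t degrees.
The smaller angle between them is 25 degrees when |30H - 5.5t| = 25 or |30H - 5.5t| = 335.
With H = 11, solve 30 x 11 - 5.5t = +/- target for each target:
  t = (30 x 11 - 25) / 5.5 = 55.45
  t = (30 x 11 + 25) / 5.5 = 64.55 (outside (0, 60))
  t = (30 x 11 - 335) / 5.5 = -0.91 (outside (0, 60))
  t = (30 x 11 + 335) / 5.5 = 120.91 (outside (0, 60))
Valid solutions in (0, 60): {55.45} minutes.
The first occurrence is t = 55.45 minutes.
The hands form a 25-degree angle at 55.45 minutes past 11:00.

Final answer: 55.45 minutes past 11:00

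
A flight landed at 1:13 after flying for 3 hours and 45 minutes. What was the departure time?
Starting time: 1:13 = 73 total minutes past 12:00
Subtracting: 3 hours and 45 minutes = 225 minutes
73 - 225 = -152 (negative, add 12 hours = 720) = 568 minutes
= 9 hours and 28 minutes past 12:00 = 9:28

Final answer: 9:28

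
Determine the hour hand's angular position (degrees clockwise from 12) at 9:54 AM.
The hour hand moves 30 degrees per hour and 0.5 degrees per minute.
At 9:54: (9) x 30 + 54 x 0.5 = 270 + 27 = 297 degrees

Final answer: 297 degrees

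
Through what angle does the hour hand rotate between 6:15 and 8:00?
The hour hand moves 0.5 degrees per minute.
Time elapsed: 8:00 - 6:15 = 105 minutes
Angular displacement: 105 x 0.5 = 52.5 degrees

Final answer: 52.5 degrees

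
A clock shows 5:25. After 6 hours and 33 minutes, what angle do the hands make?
First find the time 6 hours and 33 minutes after 5:25.
Total minutes: 5 x 60 + 25 + 6 x 60 + 33 = 718.
718 mod 720 = 718 minutes = 11:58.
Now compute the angle at 11:58:
Hour hand: 11 x 30 + 58 x 0.5 = 359 degrees
Minute hand: 58 x 6 = 348 degrees
Difference: |359 - 348| = 11 degrees
The angle is 11 degrees

Final answer: 11 degrees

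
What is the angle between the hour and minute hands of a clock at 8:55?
Hour hand position: 8 x 30 + 55 x 0.5 = 267.5 degrees
Minute hand position: 55 x 6 = 330 degrees
Difference: |267.5 - 330| = 62.5 degrees
The angle between the hands is 62.5 degrees

Final answer: 62.5 degrees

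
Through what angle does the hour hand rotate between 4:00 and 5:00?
The hour hand moves 0.5 degrees per minute.
Time elapsed: 5:00 - 4:00 = 60 minutes
Angular displacement: 60 x 0.5 = 30 degrees

Final answer: 30 degrees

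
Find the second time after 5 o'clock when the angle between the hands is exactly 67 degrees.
At t minutes past 5:00, the hour hand is at 30 x 5 + 0.5t degrees and the minute hand is at 6t degrees.
The smaller angle between them is 67 degrees when |30H - 5.5t| = 67 or |30H - 5.5t| = 293.
With H = 5, solve 30 x 5 - 5.5t = +/- target for each target:
  t = (30 x 5 - 67) / 5.5 = 15.09
  t = (30 x 5 + 67) / 5.5 = 39.45
  t = (30 x 5 - 293) / 5.5 = -26 (outside (0, 60))
  t = (30 x 5 + 293) / 5.5 = 80.55 (outside (0, 60))
Valid solutions in (0, 60): {15.09, 39.45} minutes.
The second occurrence is t = 39.45 minutes.
The hands form a 67-degree angle at 39.45 minutes past 5:00.

Final answer: 39.45 minutes past 5:00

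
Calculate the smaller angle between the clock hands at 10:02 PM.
Hour hand position: 10 x 30 + 2 x 0.5 = 301 degrees
Minute hand position: 2 x 6 = 12 degrees
Difference: |301 - 12| = 289 degrees
Since 289 > 180, the smaller angle is 360 - 289 = 71 degrees

Final answer: 71 degrees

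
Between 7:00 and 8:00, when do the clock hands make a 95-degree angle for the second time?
At t minutes past 7:00, the hour hand is at 30 x 7 + 0.5t degrees and the minute hand is at 6t degrees.
The smaller angle between them is 95 degrees when |30H - 5.5t| = 95 or |30H - 5.5t| = 265.
With H = 7, solve 30 x 7 - 5.5t = +/- target for each target:
  t = (30 x 7 - 95) / 5.5 = 20.91
  t = (30 x 7 + 95) / 5.5 = 55.45
  t = (30 x 7 - 265) / 5.5 = -10 (outside (0, 60))
  t = (30 x 7 + 265) / 5.5 = 86.36 (outside (0, 60))
Valid solutions in (0, 60): {20.91, 55.45} minutes.
The second occurrence is t = 55.45 minutes.
The hands form a 95-degree angle at 55.45 minutes past 7:00.

Final answer: 55.45 minutes past 7:00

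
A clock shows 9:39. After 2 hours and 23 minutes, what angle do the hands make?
First find the time 2 hours and 23 minutes after 9:39.
Total minutes: 9 x 60 + 39 + 2 x 60 + 23 = 722.
722 mod 720 = 2 minutes = 12:02.
Now compute the angle at 12:02:
Hour hand: 0 x 30 + 2 x 0.5 = 1 degrees
Minute hand: 2 x 6 = 12 degrees
Difference: |1 - 12| = 11 degrees
The angle is 11 degrees

Final answer: 11 degrees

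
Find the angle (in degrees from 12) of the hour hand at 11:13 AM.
The hour hand moves 30 degrees per hour and 0.5 degrees per minute.
At 11:13: (11) x 30 + 13 x 0.5 = 330 + 6.5 = 336.5 degrees

Final answer: 336.5 degrees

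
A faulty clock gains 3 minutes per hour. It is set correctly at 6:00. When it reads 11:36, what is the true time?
For every 60 true minutes, the faulty clock advances 63 minutes, so 1 faulty-clock minute corresponds to 60/63 true minutes.
From 6:00 to 11:36 on the faulty dial is 336 minutes.
True elapsed: 336 x 60/63 = 320 minutes = 5 hours and 20 minutes.
True time: 6:00 + 5 hours and 20 minutes = 11:20.

Final answer: 11:20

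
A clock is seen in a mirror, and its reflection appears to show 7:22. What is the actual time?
Reflection across the vertical (12-6) axis maps a hand at angle A degrees to (360 - A) degrees, which sends a reading of T minutes past 12:00 to (720 - T) minutes past 12:00.
Mirror reads 7:22 = 442 minutes past 12:00.
Actual time: (720 - 442) mod 720 = 278 minutes = 4:38.

Final answer: 4:38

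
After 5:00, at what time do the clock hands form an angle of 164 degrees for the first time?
At t minutes past 5:00, the hour hand is at 30 x 5 + 0.5t degrees and the minute hand is at 6t degrees.
The smaller angle between them is 164 degrees when |30H - 5.5t| = 164 or |30H - 5.5t| = 196.
With H = 5, solve 30 x 5 - 5.5t = +/- target for each target:
  t = (30 x 5 - 164) / 5.5 = -2.55 (outside (0, 60))
  t = (30 x 5 + 164) / 5.5 = 57.09
  t = (30 x 5 - 196) / 5.5 = -8.36 (outside (0, 60))
  t = (30 x 5 + 196) / 5.5 = 62.91 (outside (0, 60))
Valid solutions in (0, 60): {57.09} minutes.
The first occurrence is t = 57.09 minutes.
The hands form a 164-degree angle at 57.09 minutes past 5:00.

Final answer: 57.09 minutes past 5:00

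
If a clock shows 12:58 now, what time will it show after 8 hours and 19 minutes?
Starting time: 12:58
Adding 19 minutes to 58 minutes: 58 + 19 = 77 minutes = 1 hour and 17 minutes
Adding 8 hours: 12 + 8 + 1 (carry) = 21 - 12 = 9
Final time: 9:17

Final answer: 9:17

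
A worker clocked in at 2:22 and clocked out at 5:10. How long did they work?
From 2:22 to 5:10:
(5 x 60 + 10) - (2 x 60 + 22) = 310 - 142 = 168 minutes
= 2 hours and 48 minutes

Final answer: 2 hours and 48 minutes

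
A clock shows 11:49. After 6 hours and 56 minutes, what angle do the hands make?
First find the time 6 hours and 56 minutes after 11:49.
Total minutes: 11 x 60 + 49 + 6 x 60 + 56 = 1125.
1125 mod 720 = 405 minutes = 6:45.
Now compute the angle at 6:45:
Hour hand: 6 x 30 + 45 x 0.5 = 202.5 degrees
Minute hand: 45 x 6 = 270 degrees
Difference: |202.5 - 270| = 67.5 degrees
The angle is 67.5 degrees

Final answer: 67.5 degrees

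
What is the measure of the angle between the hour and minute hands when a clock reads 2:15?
Hour hand position: 2 x 30 + 15 x 0.5 = 67.5 degrees
Minute hand position: 15 x 6 = 90 degrees
Difference: |67.5 - 90| = 22.5 degrees
The angle between the hands is 22.5 degrees

Final answer: 22.5 degrees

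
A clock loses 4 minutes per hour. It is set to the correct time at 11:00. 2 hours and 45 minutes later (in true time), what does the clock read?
For every 60 true minutes, the faulty clock advances 60 - 4 = 56 minutes.
True elapsed: 2 hours and 45 minutes = 165 minutes.
Faulty clock advances: 165 x 56/60 = 154 minutes (drift: 11 minutes behind).
Shown time: 11:00 + 154 minutes = 1:34.

Final answer: 1:34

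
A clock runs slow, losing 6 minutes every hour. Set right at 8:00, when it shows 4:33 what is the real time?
For every 60 true minutes, the faulty clock advances 54 minutes, so 1 faulty-clock minute corresponds to 60/54 true minutes.
From 8:00 to 4:33 on the faulty dial is 513 minutes.
True elapsed: 513 x 60/54 = 570 minutes = 9 hours and 30 minutes.
True time: 8:00 + 9 hours and 30 minutes = 5:30.

Final answer: 5:30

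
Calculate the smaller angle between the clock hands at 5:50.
Hour hand position: 5 x 30 + 50 x 0.5 = 175 degrees
Minute hand position: 50 x 6 = 300 degrees
Difference: |175 - 300| = 125 degrees
The angle between the hands is 125 degrees

Final answer: 125 degrees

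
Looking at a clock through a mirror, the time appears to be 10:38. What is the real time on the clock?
Reflection across the vertical (12-6) axis maps a hand at angle A degrees to (360 - A) degrees, which sends a reading of T minutes past 12:00 to (720 - T) minutes past 12:00.
Mirror reads 10:38 = 638 minutes past 12:00.
Actual time: (720 - 638) mod 720 = 82 minutes = 1:22.

Final answer: 1:22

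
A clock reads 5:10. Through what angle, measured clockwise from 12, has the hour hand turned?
The hour hand moves 30 degrees per hour and 0.5 degrees per minute.
At 5:10: (5) x 30 + 10 x 0.5 = 150 + 5 = 155 degrees

Final answer: 155 degrees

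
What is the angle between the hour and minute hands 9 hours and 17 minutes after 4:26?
First find the time 9 hours and 17 minutes after 4:26.
Total minutes: 4 x 60 + 26 + 9 x 60 + 17 = 823.
823 mod 720 = 103 minutes = 1:43.
Now compute the angle at 1:43:
Hour hand: 1 x 30 + 43 x 0.5 = 51.5 degrees
Minute hand: 43 x 6 = 258 degrees
Difference: |51.5 - 258| = 206.5 degrees
Smaller angle: 360 - 206.5 = 153.5 degrees

Final answer: 153.5 degrees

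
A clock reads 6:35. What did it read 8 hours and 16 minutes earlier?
Starting time: 6:35 = 395 total minutes past 12:00
Subtracting: 8 hours and 16 minutes = 496 minutes
395 - 496 = -101 (negative, add 12 hours = 720) = 619 minutes
= 10 hours and 19 minutes past 12:00 = 10:19

Final answer: 10:19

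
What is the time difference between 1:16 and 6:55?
From 1:16 to 6:55:
(6 x 60 + 55) - (1 x 60 + 16) = 415 - 76 = 339 minutes
= 5 hours and 39 minutes

Final answer: 5 hours and 39 minutes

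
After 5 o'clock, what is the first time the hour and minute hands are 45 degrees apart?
At t minutes past 5:00, the hour hand is at 30 x 5 + 0.5t degrees and the minute hand is at 6t degrees.
The smaller angle between them is 45 degrees when |30H - 5.5t| = 45 or |30H - 5.5t| = 315.
With H = 5, solve 30 x 5 - 5.5t = +/- target for each target:
  t = (30 x 5 - 45) / 5.5 = 19.09
  t = (30 x 5 + 45) / 5.5 = 35.45
  t = (30 x 5 - 315) / 5.5 = -30 (outside (0, 60))
  t = (30 x 5 + 315) / 5.5 = 84.55 (outside (0, 60))
Valid solutions in (0, 60): {19.09, 35.45} minutes.
The first occurrence is t = 19.09 minutes.
The hands form a 45-degree angle at 19.09 minutes past 5:00.

Final answer: 19.09 minutes past 5:00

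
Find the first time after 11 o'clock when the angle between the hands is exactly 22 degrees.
At t minutes past 11:00, the hour hand is at 30 x 11 + 0.5t degrees and the minute hand is at 6t degrees.
The smaller angle between them is 22 degrees when |30H - 5.5t| = 22 or |30H - 5.5t| = 338.
With H = 11, solve 30 x 11 - 5.5t = +/- target for each target:
  t = (30 x 11 - 22) / 5.5 = 56
  t = (30 x 11 + 22) / 5.5 = 64 (outside (0, 60))
  t = (30 x 11 - 338) / 5.5 = -1.45 (outside (0, 60))
  t = (30 x 11 + 338) / 5.5 = 121.45 (outside (0, 60))
Valid solutions in (0, 60): {56} minutes.
The first occurrence is t = 56 minutes.
The hands form a 22-degree angle at 56 minutes past 11:00.

Final answer: 56 minutes past 11:00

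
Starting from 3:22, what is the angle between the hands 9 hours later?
First find the time 9 hours after 3:22.
Total minutes: 3 x 60 + 22 + 9 x 60 + 0 = 742.
742 mod 720 = 22 minutes = 12:22.
Now compute the angle at 12:22:
Hour hand: 0 x 30 + 22 x 0.5 = 11 degrees
Minute hand: 22 x 6 = 132 degrees
Difference: |11 - 132| = 121 degrees
The angle is 121 degrees

Final answer: 121 degrees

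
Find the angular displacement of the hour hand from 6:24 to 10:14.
The hour hand moves 0.5 degrees per minute.
Time elapsed: 10:14 - 6:24 = 230 minutes
Angular displacement: 230 x 0.5 = 115 degrees

Final answer: 115 degrees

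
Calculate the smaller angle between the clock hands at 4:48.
Hour hand position: 4 x 30 + 48 x 0.5 = 144 degrees
Minute hand position: 48 x 6 = 288 degrees
Difference: |144 - 288| = 144 degrees
The angle between the hands is 144 degrees

Final answer: 144 degrees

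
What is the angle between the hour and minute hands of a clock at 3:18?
Hour hand position: 3 x 30 + 18 x 0.5 = 99 degrees
Minute hand position: 18 x 6 = 108 degrees
Difference: |99 - 108| = 9 degrees
The angle between the hands is 9 degrees

Final answer: 9 degrees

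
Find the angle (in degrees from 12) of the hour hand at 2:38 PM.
The hour hand moves 30 degrees per hour and 0.5 degrees per minute.
At 2:38: (2) x 30 + 38 x 0.5 = 60 + 19 = 79 degrees

Final answer: 79 degrees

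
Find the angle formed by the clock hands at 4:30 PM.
Hour hand position: 4 x 30 + 30 x 0.5 = 135 degrees
Minute hand position: 30 x 6 = 180 degrees
Difference: |135 - 180| = 45 degrees
The angle between the hands is 45 degrees

Final answer: 45 degrees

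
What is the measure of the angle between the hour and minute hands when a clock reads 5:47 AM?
Hour hand position: 5 x 30 + 47 x 0.5 = 173.5 degrees
Minute hand position: 47 x 6 = 282 degrees
Difference: |173.5 - 282| = 108.5 degrees
The angle between the hands is 108.5 degrees

Final answer: 108.5 degrees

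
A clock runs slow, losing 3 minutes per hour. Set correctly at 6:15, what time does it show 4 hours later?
For every 60 true minutes, the faulty clock advances 60 - 3 = 57 minutes.
True elapsed: 4 hours = 240 minutes.
Faulty clock advances: 240 x 57/60 = 228 minutes (drift: 12 minutes behind).
Shown time: 6:15 + 228 minutes = 10:03.

Final answer: 10:03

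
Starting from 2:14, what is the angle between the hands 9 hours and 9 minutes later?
First find the time 9 hours and 9 minutes after 2:14.
Total minutes: 2 x 60 + 14 + 9 x 60 + 9 = 683.
683 mod 720 = 683 minutes = 11:23.
Now compute the angle at 11:23:
Hour hand: 11 x 30 + 23 x 0.5 = 341.5 degrees
Minute hand: 23 x 6 = 138 degrees
Difference: |341.5 - 138| = 203.5 degrees
Smaller angle: 360 - 203.5 = 156.5 degrees

Final answer: 156.5 degrees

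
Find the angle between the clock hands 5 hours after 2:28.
First find the time 5 hours after 2:28.
Total minutes: 2 x 60 + 28 + 5 x 60 + 0 = 448.
448 mod 720 = 448 minutes = 7:28.
Now compute the angle at 7:28:
Hour hand: 7 x 30 + 28 x 0.5 = 224 degrees
Minute hand: 28 x 6 = 168 degrees
Difference: |224 - 168| = 56 degrees
The angle is 56 degrees

Final answer: 56 degrees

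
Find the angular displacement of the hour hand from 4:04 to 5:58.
The hour hand moves 0.5 degrees per minute.
Time elapsed: 5:58 - 4:04 = 114 minutes
Angular displacement: 114 x 0.5 = 57 degrees

Final answer: 57 degrees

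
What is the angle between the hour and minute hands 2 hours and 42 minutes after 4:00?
First find the time 2 hours and 42 minutes after 4:00.
Total minutes: 4 x 60 + 0 + 2 x 60 + 42 = 402.
402 mod 720 = 402 minutes = 6:42.
Now compute the angle at 6:42:
Hour hand: 6 x 30 + 42 x 0.5 = 201 degrees
Minute hand: 42 x 6 = 252 degrees
Difference: |201 - 252| = 51 degrees
The angle is 51 degrees

Final answer: 51 degrees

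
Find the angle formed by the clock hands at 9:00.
Hour hand position: 9 x 30 + 0 x 0.5 = 270 degrees
Minute hand position: 0 x 6 = 0 degrees
Difference: |270 - 0| = 270 degrees
Since 270 > 180, the smaller angle is 360 - 270 = 90 degrees

Final answer: 90 degrees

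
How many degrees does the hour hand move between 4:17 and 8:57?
The hour hand moves 0.5 degrees per minute.
Time elapsed: 8:57 - 4:17 = 280 minutes
Angular displacement: 280 x 0.5 = 140 degrees

Final answer: 140 degrees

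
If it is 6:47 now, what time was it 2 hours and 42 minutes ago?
Starting time: 6:47 = 407 total minutes past 12:00
Subtracting: 2 hours and 42 minutes = 162 minutes
407 - 162 = 245 minutes
= 4 hours and 5 minutes past 12:00 = 4:05

Final answer: 4:05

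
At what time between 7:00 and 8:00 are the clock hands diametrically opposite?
For hands to be 180 degrees apart: |30H - 5.5t| = 180
With H = 7: t = (30 x 7 + 180)/5.5 = 70.91 or t = (30 x 7 - 180)/5.5 = 5.45
First valid solution (0 < t < 60): t = 5.45 minutes
The hands are opposite at 5.45 minutes past 7:00.

Final answer: 5.45 minutes past 7:00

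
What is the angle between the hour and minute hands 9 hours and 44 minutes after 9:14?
First find the time 9 hours and 44 minutes after 9:14.
Total minutes: 9 x 60 + 14 + 9 x 60 + 44 = 1138.
1138 mod 720 = 418 minutes = 6:58.
Now compute the angle at 6:58:
Hour hand: 6 x 30 + 58 x 0.5 = 209 degrees
Minute hand: 58 x 6 = 348 degrees
Difference: |209 - 348| = 139 degrees
The angle is 139 degrees

Final answer: 139 degrees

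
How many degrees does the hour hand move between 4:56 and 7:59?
The hour hand moves 0.5 degrees per minute.
Time elapsed: 7:59 - 4:56 = 183 minutes
Angular displacement: 183 x 0.5 = 91.5 degrees

Final answer: 91.5 degrees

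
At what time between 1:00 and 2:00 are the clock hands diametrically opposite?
For hands to be 180 degrees apart: |30H - 5.5t| = 180
With H = 1: t = (30 x 1 + 180)/5.5 = 38.18 or t = (30 x 1 - 180)/5.5 = -27.27
First valid solution (0 < t < 60): t = 38.18 minutes
The hands are opposite at 38.18 minutes past 1:00.

Final answer: 38.18 minutes past 1:00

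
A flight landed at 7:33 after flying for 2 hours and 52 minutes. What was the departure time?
Starting time: 7:33 = 453 total minutes past 12:00
Subtracting: 2 hours and 52 minutes = 172 minutes
453 - 172 = 281 minutes
= 4 hours and 41 minutes past 12:00 = 4:41

Final answer: 4:41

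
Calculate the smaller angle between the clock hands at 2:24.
Hour hand position: 2 x 30 + 24 x 0.5 = 72 degrees
Minute hand position: 24 x 6 = 144 degrees
Difference: |72 - 144| = 72 degrees
The angle between the hands is 72 degrees

Final answer: 72 degrees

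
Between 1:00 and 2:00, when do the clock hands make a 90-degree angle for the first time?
At t minutes past 1:00, the hour hand is at 30 x 1 + 0.5t degrees and the minute hand is at 6t degrees.
The smaller angle between them is 90 degrees when |30H - 5.5t| = 90 or |30H - 5.5t| = 270.
With H = 1, solve 30 x 1 - 5.5t = +/- target for each target:
  t = (30 x 1 - 90) / 5.5 = -10.91 (outside (0, 60))
  t = (30 x 1 + 90) / 5.5 = 21.82
  t = (30 x 1 - 270) / 5.5 = -43.64 (outside (0, 60))
  t = (30 x 1 + 270) / 5.5 = 54.55
Valid solutions in (0, 60): {21.82, 54.55} minutes.
The first occurrence is t = 21.82 minutes.
The hands form a 90-degree angle at 21.82 minutes past 1:00.

Final answer: 21.82 minutes past 1:00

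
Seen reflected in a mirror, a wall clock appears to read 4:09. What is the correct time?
Reflection across the vertical (12-6) axis maps a hand at angle A degrees to (360 - A) degrees, which sends a reading of T minutes past 12:00 to (720 - T) minutes past 12:00.
Mirror reads 4:09 = 249 minutes past 12:00.
Actual time: (720 - 249) mod 720 = 471 minutes = 7:51.

Final answer: 7:51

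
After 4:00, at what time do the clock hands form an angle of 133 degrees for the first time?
At t minutes past 4:00, the hour hand is at 30 x 4 + 0.5t degrees and the minute hand is at 6t degrees.
The smaller angle between them is 133 degrees when |30H - 5.5t| = 133 or |30H - 5.5t| = 227.
With H = 4, solve 30 x 4 - 5.5t = +/- target for each target:
  t = (30 x 4 - 133) / 5.5 = -2.36 (outside (0, 60))
  t = (30 x 4 + 133) / 5.5 = 46
  t = (30 x 4 - 227) / 5.5 = -19.45 (outside (0, 60))
  t = (30 x 4 + 227) / 5.5 = 63.09 (outside (0, 60))
Valid solutions in (0, 60): {46} minutes.
The first occurrence is t = 46 minutes.
The hands form a 133-degree angle at 46 minutes past 4:00.

Final answer: 46 minutes past 4:00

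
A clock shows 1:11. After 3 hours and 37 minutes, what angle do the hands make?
First find the time 3 hours and 37 minutes after 1:11.
Total minutes: 1 x 60 + 11 + 3 x 60 + 37 = 288.
288 mod 720 = 288 minutes = 4:48.
Now compute the angle at 4:48:
Hour hand: 4 x 30 + 48 x 0.5 = 144 degrees
Minute hand: 48 x 6 = 288 degrees
Difference: |144 - 288| = 144 degrees
The angle is 144 degrees

Final answer: 144 degrees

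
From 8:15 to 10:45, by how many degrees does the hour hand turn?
The hour hand moves 0.5 degrees per minute.
Time elapsed: 10:45 - 8:15 = 150 minutes
Angular displacement: 150 x 0.5 = 75 degrees

Final answer: 75 degrees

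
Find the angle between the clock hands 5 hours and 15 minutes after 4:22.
First find the time 5 hours and 15 minutes after 4:22.
Total minutes: 4 x 60 + 22 + 5 x 60 + 15 = 577.
577 mod 720 = 577 minutes = 9:37.
Now compute the angle at 9:37:
Hour hand: 9 x 30 + 37 x 0.5 = 288.5 degrees
Minute hand: 37 x 6 = 222 degrees
Difference: |288.5 - 222| = 66.5 degrees
The angle is 66.5 degrees

Final answer: 66.5 degrees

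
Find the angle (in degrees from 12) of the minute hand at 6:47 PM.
The minute hand moves 6 degrees per minute.
At 6:47: 47 x 6 = 282 degrees

Final answer: 282 degrees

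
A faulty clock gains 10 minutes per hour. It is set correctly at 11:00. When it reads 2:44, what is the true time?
For every 60 true minutes, the faulty clock advances 70 minutes, so 1 faulty-clock minute corresponds to 60/70 true minutes.
From 11:00 to 2:44 on the faulty dial is 224 minutes.
True elapsed: 224 x 60/70 = 192 minutes = 3 hours and 12 minutes.
True time: 11:00 + 3 hours and 12 minutes = 2:12.

Final answer: 2:12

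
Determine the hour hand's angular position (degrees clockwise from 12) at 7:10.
The hour hand moves 30 degrees per hour and 0.5 degrees per minute.
At 7:10: (7) x 30 + 10 x 0.5 = 210 + 5 = 215 degrees

Final answer: 215 degrees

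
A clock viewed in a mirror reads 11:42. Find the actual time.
Reflection across the vertical (12-6) axis maps a hand at angle A degrees to (360 - A) degrees, which sends a reading of T minutes past 12:00 to (720 - T) minutes past 12:00.
Mirror reads 11:42 = 702 minutes past 12:00.
Actual time: (720 - 702) mod 720 = 18 minutes = 12:18.

Final answer: 12:18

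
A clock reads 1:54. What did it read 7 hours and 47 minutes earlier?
Starting time: 1:54 = 114 total minutes past 12:00
Subtracting: 7 hours and 47 minutes = 467 minutes
114 - 467 = -353 (negative, add 12 hours = 720) = 367 minutes
= 6 hours and 7 minutes past 12:00 = 6:07

Final answer: 6:07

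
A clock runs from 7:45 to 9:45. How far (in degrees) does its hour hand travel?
The hour hand moves 0.5 degrees per minute.
Time elapsed: 9:45 - 7:45 = 120 minutes
Angular displacement: 120 x 0.5 = 60 degrees

Final answer: 60 degrees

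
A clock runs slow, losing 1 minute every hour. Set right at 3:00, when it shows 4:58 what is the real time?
For every 60 true minutes, the faulty clock advances 59 minutes, so 1 faulty-clock minute corresponds to 60/59 true minutes.
From 3:00 to 4:58 on the faulty dial is 118 minutes.
True elapsed: 118 x 60/59 = 120 minutes = 2 hours.
True time: 3:00 + 2 hours = 5:00.

Final answer: 5:00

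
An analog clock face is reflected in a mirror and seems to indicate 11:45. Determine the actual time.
Reflection across the vertical (12-6) axis maps a hand at angle A degrees to (360 - A) degrees, which sends a reading of T minutes past 12:00 to (720 - T) minutes past 12:00.
Mirror reads 11:45 = 705 minutes past 12:00.
Actual time: (720 - 705) mod 720 = 15 minutes = 12:15.

Final answer: 12:15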